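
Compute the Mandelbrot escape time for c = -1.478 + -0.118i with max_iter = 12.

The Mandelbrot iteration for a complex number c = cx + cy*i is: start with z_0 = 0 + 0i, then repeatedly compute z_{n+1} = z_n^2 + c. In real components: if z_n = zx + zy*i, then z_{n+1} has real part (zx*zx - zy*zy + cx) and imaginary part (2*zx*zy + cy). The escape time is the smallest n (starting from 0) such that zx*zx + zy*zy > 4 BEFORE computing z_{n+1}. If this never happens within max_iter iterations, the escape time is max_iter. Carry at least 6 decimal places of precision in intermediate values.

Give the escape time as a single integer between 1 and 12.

z_0 = 0 + 0i, c = -1.4780 + -0.1180i
Iter 1: z = -1.4780 + -0.1180i, |z|^2 = 2.1984
Iter 2: z = 0.6926 + 0.2308i, |z|^2 = 0.5329
Iter 3: z = -1.0516 + 0.2017i, |z|^2 = 1.1466
Iter 4: z = -0.4127 + -0.5422i, |z|^2 = 0.4644
Iter 5: z = -1.6016 + 0.3296i, |z|^2 = 2.6739
Iter 6: z = 0.9786 + -1.1738i, |z|^2 = 2.3355
Iter 7: z = -1.8981 + -2.4154i, |z|^2 = 9.4373
Escaped at iteration 7

Answer: 7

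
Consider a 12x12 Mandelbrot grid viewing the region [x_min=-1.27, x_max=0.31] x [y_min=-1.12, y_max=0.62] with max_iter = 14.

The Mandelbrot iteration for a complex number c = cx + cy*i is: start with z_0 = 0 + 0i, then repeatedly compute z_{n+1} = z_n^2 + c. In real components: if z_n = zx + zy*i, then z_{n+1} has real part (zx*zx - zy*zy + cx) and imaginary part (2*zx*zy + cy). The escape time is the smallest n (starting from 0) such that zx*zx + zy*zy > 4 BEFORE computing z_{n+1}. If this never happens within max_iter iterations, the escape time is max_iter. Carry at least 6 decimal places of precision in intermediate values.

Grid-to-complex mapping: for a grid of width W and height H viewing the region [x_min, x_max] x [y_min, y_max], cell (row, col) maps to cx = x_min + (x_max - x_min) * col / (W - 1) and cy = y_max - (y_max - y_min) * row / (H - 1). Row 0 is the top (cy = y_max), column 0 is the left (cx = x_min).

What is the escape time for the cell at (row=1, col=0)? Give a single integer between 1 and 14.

z_0 = 0 + 0i, c = -1.2700 + 0.4618i
Iter 1: z = -1.2700 + 0.4618i, |z|^2 = 1.8262
Iter 2: z = 0.1296 + -0.7112i, |z|^2 = 0.5226
Iter 3: z = -1.7590 + 0.2774i, |z|^2 = 3.1711
Iter 4: z = 1.7471 + -0.5142i, |z|^2 = 3.3168
Iter 5: z = 1.5180 + -1.3350i, |z|^2 = 4.0865
Escaped at iteration 5

Answer: 5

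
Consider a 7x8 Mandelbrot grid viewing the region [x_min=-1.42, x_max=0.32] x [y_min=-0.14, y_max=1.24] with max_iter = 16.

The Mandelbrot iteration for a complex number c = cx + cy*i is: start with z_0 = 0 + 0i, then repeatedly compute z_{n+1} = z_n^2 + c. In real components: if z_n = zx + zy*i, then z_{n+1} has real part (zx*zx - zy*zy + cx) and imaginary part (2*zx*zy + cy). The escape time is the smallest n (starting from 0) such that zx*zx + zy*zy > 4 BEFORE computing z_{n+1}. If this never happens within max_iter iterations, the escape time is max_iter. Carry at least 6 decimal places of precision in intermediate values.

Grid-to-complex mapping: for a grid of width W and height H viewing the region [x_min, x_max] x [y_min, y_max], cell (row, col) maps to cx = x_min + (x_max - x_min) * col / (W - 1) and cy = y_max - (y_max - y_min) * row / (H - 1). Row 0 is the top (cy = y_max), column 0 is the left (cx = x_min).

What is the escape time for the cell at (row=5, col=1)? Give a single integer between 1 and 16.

z_0 = 0 + 0i, c = -1.1300 + 0.2543i
Iter 1: z = -1.1300 + 0.2543i, |z|^2 = 1.3416
Iter 2: z = 0.0822 + -0.3204i, |z|^2 = 0.1094
Iter 3: z = -1.2259 + 0.2016i, |z|^2 = 1.5435
Iter 4: z = 0.3322 + -0.2400i, |z|^2 = 0.1679
Iter 5: z = -1.0772 + 0.0949i, |z|^2 = 1.1694
Iter 6: z = 0.0214 + 0.0499i, |z|^2 = 0.0029
Iter 7: z = -1.1320 + 0.2564i, |z|^2 = 1.3472
Iter 8: z = 0.0857 + -0.3263i, |z|^2 = 0.1138
Iter 9: z = -1.2291 + 0.1983i, |z|^2 = 1.5500
Iter 10: z = 0.3414 + -0.2333i, |z|^2 = 0.1709
Iter 11: z = -1.0679 + 0.0950i, |z|^2 = 1.1494
Iter 12: z = 0.0013 + 0.0513i, |z|^2 = 0.0026
Iter 13: z = -1.1326 + 0.2544i, |z|^2 = 1.3476
Iter 14: z = 0.0881 + -0.3221i, |z|^2 = 0.1115
Iter 15: z = -1.2260 + 0.1975i, |z|^2 = 1.5420

Answer: 16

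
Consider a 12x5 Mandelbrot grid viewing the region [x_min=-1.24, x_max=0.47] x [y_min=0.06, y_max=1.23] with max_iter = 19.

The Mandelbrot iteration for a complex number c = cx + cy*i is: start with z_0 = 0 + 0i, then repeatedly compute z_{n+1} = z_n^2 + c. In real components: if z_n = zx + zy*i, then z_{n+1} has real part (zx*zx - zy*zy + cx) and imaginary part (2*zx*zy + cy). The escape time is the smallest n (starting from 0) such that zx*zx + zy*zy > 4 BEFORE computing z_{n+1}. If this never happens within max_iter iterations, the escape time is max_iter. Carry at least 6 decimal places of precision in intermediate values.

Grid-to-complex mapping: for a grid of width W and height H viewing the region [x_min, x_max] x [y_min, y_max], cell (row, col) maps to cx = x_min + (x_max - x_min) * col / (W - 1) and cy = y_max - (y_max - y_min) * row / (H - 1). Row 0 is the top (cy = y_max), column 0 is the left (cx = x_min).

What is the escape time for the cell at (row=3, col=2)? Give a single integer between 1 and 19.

Answer: 8

Derivation:
z_0 = 0 + 0i, c = -0.9291 + 0.3525i
Iter 1: z = -0.9291 + 0.3525i, |z|^2 = 0.9875
Iter 2: z = -0.1901 + -0.3025i, |z|^2 = 0.1277
Iter 3: z = -0.9845 + 0.4675i, |z|^2 = 1.1877
Iter 4: z = -0.1785 + -0.5680i, |z|^2 = 0.3545
Iter 5: z = -1.2199 + 0.5553i, |z|^2 = 1.7965
Iter 6: z = 0.2506 + -1.0024i, |z|^2 = 1.0676
Iter 7: z = -1.8710 + -0.1499i, |z|^2 = 3.5232
Iter 8: z = 2.5492 + 0.9135i, |z|^2 = 7.3329
Escaped at iteration 8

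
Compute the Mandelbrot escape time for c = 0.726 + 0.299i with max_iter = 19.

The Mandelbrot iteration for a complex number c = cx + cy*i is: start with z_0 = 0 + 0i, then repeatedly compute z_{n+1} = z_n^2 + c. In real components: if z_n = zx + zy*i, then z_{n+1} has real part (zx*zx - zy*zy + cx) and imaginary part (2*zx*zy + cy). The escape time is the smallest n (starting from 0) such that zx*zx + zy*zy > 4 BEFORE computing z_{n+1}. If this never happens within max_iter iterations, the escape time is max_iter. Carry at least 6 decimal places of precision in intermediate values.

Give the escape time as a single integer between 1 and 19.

Answer: 3

Derivation:
z_0 = 0 + 0i, c = 0.7260 + 0.2990i
Iter 1: z = 0.7260 + 0.2990i, |z|^2 = 0.6165
Iter 2: z = 1.1637 + 0.7331i, |z|^2 = 1.8916
Iter 3: z = 1.5426 + 2.0053i, |z|^2 = 6.4009
Escaped at iteration 3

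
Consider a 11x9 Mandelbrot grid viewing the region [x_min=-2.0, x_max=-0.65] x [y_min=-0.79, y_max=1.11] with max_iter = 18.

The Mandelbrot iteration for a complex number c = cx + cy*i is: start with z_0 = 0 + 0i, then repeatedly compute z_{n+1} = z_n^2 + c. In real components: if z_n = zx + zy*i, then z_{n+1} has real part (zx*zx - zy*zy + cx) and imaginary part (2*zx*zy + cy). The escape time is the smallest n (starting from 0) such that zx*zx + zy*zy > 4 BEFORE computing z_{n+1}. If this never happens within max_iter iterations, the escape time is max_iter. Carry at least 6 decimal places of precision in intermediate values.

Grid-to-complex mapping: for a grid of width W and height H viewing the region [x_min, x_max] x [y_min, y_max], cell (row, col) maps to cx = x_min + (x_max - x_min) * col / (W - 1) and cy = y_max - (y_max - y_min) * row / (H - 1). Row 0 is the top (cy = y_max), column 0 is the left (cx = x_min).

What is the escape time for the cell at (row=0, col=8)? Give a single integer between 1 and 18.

Answer: 3

Derivation:
z_0 = 0 + 0i, c = -0.9200 + 1.1100i
Iter 1: z = -0.9200 + 1.1100i, |z|^2 = 2.0785
Iter 2: z = -1.3057 + -0.9324i, |z|^2 = 2.5742
Iter 3: z = -0.0845 + 3.5449i, |z|^2 = 12.5732
Escaped at iteration 3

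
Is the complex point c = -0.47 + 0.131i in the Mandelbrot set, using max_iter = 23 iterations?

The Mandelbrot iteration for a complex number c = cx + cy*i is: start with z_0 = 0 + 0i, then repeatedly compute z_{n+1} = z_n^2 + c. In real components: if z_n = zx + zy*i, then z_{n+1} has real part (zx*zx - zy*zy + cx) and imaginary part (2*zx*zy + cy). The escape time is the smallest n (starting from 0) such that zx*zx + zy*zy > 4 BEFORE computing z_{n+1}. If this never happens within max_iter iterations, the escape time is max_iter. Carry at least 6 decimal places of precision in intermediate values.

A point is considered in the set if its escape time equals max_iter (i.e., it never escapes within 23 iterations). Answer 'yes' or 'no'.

Answer: yes

Derivation:
z_0 = 0 + 0i, c = -0.4700 + 0.1310i
Iter 1: z = -0.4700 + 0.1310i, |z|^2 = 0.2381
Iter 2: z = -0.2663 + 0.0079i, |z|^2 = 0.0710
Iter 3: z = -0.3992 + 0.1268i, |z|^2 = 0.1754
Iter 4: z = -0.3267 + 0.0298i, |z|^2 = 0.1076
Iter 5: z = -0.3641 + 0.1116i, |z|^2 = 0.1450
Iter 6: z = -0.3499 + 0.0498i, |z|^2 = 0.1249
Iter 7: z = -0.3501 + 0.0962i, |z|^2 = 0.1318
Iter 8: z = -0.3567 + 0.0637i, |z|^2 = 0.1313
Iter 9: z = -0.3468 + 0.0856i, |z|^2 = 0.1276
Iter 10: z = -0.3570 + 0.0716i, |z|^2 = 0.1326
Iter 11: z = -0.3477 + 0.0798i, |z|^2 = 0.1272
Iter 12: z = -0.3555 + 0.0755i, |z|^2 = 0.1321
Iter 13: z = -0.3493 + 0.0773i, |z|^2 = 0.1280
Iter 14: z = -0.3540 + 0.0770i, |z|^2 = 0.1312
Iter 15: z = -0.3506 + 0.0765i, |z|^2 = 0.1288
Iter 16: z = -0.3529 + 0.0773i, |z|^2 = 0.1305
Iter 17: z = -0.3514 + 0.0764i, |z|^2 = 0.1293
Iter 18: z = -0.3523 + 0.0773i, |z|^2 = 0.1301
Iter 19: z = -0.3518 + 0.0765i, |z|^2 = 0.1296
Iter 20: z = -0.3521 + 0.0771i, |z|^2 = 0.1299
Iter 21: z = -0.3520 + 0.0767i, |z|^2 = 0.1298
Iter 22: z = -0.3520 + 0.0770i, |z|^2 = 0.1298
Did not escape in 23 iterations → in set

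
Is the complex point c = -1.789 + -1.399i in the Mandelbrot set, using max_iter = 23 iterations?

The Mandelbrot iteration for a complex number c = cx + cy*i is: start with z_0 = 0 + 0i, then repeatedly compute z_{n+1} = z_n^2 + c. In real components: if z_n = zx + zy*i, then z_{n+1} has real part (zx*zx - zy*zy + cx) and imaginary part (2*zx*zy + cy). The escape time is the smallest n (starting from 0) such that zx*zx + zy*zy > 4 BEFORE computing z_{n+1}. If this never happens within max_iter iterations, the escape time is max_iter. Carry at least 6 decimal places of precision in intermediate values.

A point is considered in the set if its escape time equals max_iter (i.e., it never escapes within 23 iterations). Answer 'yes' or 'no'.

Answer: no

Derivation:
z_0 = 0 + 0i, c = -1.7890 + -1.3990i
Iter 1: z = -1.7890 + -1.3990i, |z|^2 = 5.1577
Escaped at iteration 1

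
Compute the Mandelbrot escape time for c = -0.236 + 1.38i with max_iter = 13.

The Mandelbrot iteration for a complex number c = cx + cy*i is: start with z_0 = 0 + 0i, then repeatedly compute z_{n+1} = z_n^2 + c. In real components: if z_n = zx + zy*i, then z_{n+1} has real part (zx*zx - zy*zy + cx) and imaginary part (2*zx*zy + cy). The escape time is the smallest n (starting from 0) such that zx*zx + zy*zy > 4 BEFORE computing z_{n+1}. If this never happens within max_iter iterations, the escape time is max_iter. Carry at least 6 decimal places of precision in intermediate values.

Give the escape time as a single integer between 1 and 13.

z_0 = 0 + 0i, c = -0.2360 + 1.3800i
Iter 1: z = -0.2360 + 1.3800i, |z|^2 = 1.9601
Iter 2: z = -2.0847 + 0.7286i, |z|^2 = 4.8769
Escaped at iteration 2

Answer: 2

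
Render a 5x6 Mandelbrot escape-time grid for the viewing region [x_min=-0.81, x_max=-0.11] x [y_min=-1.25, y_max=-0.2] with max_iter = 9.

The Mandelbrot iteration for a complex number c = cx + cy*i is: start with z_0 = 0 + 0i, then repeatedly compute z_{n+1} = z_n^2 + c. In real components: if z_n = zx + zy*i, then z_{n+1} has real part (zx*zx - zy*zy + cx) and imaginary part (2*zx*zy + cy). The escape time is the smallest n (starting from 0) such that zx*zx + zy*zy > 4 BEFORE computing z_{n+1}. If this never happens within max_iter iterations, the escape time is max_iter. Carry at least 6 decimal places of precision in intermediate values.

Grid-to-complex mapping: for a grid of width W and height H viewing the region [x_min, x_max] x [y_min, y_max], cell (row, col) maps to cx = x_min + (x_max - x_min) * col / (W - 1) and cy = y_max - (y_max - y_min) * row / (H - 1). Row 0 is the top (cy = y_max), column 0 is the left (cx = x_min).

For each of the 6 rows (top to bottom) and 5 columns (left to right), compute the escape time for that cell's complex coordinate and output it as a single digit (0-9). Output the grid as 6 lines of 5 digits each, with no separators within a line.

(row=0, col=0): c = -0.8100 + -0.2000i → escape time 9
(row=0, col=1): c = -0.6350 + -0.2000i → escape time 9
(row=0, col=2): c = -0.4600 + -0.2000i → escape time 9
(row=0, col=3): c = -0.2850 + -0.2000i → escape time 9
(row=0, col=4): c = -0.1100 + -0.2000i → escape time 9
(row=1, col=0): c = -0.8100 + -0.4100i → escape time 7
(row=1, col=1): c = -0.6350 + -0.4100i → escape time 9
(row=1, col=2): c = -0.4600 + -0.4100i → escape time 9
(row=1, col=3): c = -0.2850 + -0.4100i → escape time 9
(row=1, col=4): c = -0.1100 + -0.4100i → escape time 9
(row=2, col=0): c = -0.8100 + -0.6200i → escape time 5
(row=2, col=1): c = -0.6350 + -0.6200i → escape time 8
(row=2, col=2): c = -0.4600 + -0.6200i → escape time 9
(row=2, col=3): c = -0.2850 + -0.6200i → escape time 9
(row=2, col=4): c = -0.1100 + -0.6200i → escape time 9
(row=3, col=0): c = -0.8100 + -0.8300i → escape time 4
(row=3, col=1): c = -0.6350 + -0.8300i → escape time 4
(row=3, col=2): c = -0.4600 + -0.8300i → escape time 5
(row=3, col=3): c = -0.2850 + -0.8300i → escape time 9
(row=3, col=4): c = -0.1100 + -0.8300i → escape time 9
(row=4, col=0): c = -0.8100 + -1.0400i → escape time 3
(row=4, col=1): c = -0.6350 + -1.0400i → escape time 3
(row=4, col=2): c = -0.4600 + -1.0400i → escape time 4
(row=4, col=3): c = -0.2850 + -1.0400i → escape time 5
(row=4, col=4): c = -0.1100 + -1.0400i → escape time 7
(row=5, col=0): c = -0.8100 + -1.2500i → escape time 3
(row=5, col=1): c = -0.6350 + -1.2500i → escape time 3
(row=5, col=2): c = -0.4600 + -1.2500i → escape time 3
(row=5, col=3): c = -0.2850 + -1.2500i → escape time 3
(row=5, col=4): c = -0.1100 + -1.2500i → escape time 3

Answer: 99999
79999
58999
44599
33457
33333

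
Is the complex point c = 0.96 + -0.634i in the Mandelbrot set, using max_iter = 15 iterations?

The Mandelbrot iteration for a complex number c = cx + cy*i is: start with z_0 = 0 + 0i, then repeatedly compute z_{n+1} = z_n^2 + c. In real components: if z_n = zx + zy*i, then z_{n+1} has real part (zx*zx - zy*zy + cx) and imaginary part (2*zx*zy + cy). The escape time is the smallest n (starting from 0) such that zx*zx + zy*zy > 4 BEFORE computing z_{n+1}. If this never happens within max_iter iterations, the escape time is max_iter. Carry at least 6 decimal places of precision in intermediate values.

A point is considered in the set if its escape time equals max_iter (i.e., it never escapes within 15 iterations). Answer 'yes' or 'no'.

z_0 = 0 + 0i, c = 0.9600 + -0.6340i
Iter 1: z = 0.9600 + -0.6340i, |z|^2 = 1.3236
Iter 2: z = 1.4796 + -1.8513i, |z|^2 = 5.6166
Escaped at iteration 2

Answer: no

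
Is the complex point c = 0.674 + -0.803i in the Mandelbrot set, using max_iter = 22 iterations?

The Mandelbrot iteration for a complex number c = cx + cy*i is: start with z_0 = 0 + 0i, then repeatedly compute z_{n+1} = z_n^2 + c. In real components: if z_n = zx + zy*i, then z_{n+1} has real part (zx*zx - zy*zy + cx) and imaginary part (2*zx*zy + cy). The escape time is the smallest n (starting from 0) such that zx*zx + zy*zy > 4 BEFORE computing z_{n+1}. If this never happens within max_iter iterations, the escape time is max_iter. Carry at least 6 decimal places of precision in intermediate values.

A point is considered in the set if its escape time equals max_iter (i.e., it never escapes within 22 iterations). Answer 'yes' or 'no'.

z_0 = 0 + 0i, c = 0.6740 + -0.8030i
Iter 1: z = 0.6740 + -0.8030i, |z|^2 = 1.0991
Iter 2: z = 0.4835 + -1.8854i, |z|^2 = 3.7886
Iter 3: z = -2.6472 + -2.6261i, |z|^2 = 13.9039
Escaped at iteration 3

Answer: no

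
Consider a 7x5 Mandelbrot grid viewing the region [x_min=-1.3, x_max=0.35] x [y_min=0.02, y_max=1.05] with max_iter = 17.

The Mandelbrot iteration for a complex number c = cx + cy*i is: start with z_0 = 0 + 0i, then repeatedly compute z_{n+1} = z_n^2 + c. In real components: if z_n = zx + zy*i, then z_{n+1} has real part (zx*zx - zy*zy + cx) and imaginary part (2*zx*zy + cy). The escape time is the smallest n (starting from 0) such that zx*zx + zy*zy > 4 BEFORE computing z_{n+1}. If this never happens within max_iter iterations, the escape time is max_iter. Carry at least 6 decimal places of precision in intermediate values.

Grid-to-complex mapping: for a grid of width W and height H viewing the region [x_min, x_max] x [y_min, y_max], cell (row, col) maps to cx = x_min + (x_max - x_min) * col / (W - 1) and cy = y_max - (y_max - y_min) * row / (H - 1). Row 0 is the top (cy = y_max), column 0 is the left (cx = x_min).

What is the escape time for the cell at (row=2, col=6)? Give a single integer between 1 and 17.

z_0 = 0 + 0i, c = 0.3500 + 0.5350i
Iter 1: z = 0.3500 + 0.5350i, |z|^2 = 0.4087
Iter 2: z = 0.1863 + 0.9095i, |z|^2 = 0.8619
Iter 3: z = -0.4425 + 0.8738i, |z|^2 = 0.9594
Iter 4: z = -0.2178 + -0.2383i, |z|^2 = 0.1042
Iter 5: z = 0.3406 + 0.6388i, |z|^2 = 0.5241
Iter 6: z = 0.0580 + 0.9702i, |z|^2 = 0.9446
Iter 7: z = -0.5879 + 0.6474i, |z|^2 = 0.7648
Iter 8: z = 0.2765 + -0.2263i, |z|^2 = 0.1276
Iter 9: z = 0.3752 + 0.4099i, |z|^2 = 0.3088
Iter 10: z = 0.3228 + 0.8426i, |z|^2 = 0.8141
Iter 11: z = -0.2558 + 1.0790i, |z|^2 = 1.2296
Iter 12: z = -0.7488 + -0.0169i, |z|^2 = 0.5609
Iter 13: z = 0.9104 + 0.5603i, |z|^2 = 1.1427
Iter 14: z = 0.8648 + 1.5552i, |z|^2 = 3.1664
Iter 15: z = -1.3207 + 3.2248i, |z|^2 = 12.1435
Escaped at iteration 15

Answer: 15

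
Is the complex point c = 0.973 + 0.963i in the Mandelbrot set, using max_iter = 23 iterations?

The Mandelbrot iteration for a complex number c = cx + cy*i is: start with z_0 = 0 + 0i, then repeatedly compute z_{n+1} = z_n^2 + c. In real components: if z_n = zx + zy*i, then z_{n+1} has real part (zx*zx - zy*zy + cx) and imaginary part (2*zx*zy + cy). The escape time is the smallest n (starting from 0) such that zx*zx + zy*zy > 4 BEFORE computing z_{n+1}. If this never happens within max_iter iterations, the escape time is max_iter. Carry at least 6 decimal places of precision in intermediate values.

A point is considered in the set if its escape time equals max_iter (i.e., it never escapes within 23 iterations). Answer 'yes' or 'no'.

z_0 = 0 + 0i, c = 0.9730 + 0.9630i
Iter 1: z = 0.9730 + 0.9630i, |z|^2 = 1.8741
Iter 2: z = 0.9924 + 2.8370i, |z|^2 = 9.0333
Escaped at iteration 2

Answer: no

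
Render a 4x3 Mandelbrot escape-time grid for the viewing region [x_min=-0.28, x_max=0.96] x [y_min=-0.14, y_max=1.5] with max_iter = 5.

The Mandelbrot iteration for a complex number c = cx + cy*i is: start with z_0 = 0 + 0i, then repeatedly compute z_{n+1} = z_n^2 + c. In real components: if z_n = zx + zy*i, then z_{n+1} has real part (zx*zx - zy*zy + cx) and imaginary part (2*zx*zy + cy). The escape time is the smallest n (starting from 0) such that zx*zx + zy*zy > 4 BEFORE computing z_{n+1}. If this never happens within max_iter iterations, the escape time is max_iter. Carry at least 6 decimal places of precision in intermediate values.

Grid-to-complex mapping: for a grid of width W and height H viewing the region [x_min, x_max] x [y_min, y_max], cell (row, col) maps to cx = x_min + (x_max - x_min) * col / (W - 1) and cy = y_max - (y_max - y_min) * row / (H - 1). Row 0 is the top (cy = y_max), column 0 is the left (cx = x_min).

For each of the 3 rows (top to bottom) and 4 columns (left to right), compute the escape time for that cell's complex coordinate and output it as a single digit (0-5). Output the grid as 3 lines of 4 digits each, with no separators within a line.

(row=0, col=0): c = -0.2800 + 1.5000i → escape time 2
(row=0, col=1): c = 0.1333 + 1.5000i → escape time 2
(row=0, col=2): c = 0.5467 + 1.5000i → escape time 2
(row=0, col=3): c = 0.9600 + 1.5000i → escape time 2
(row=1, col=0): c = -0.2800 + 0.6800i → escape time 5
(row=1, col=1): c = 0.1333 + 0.6800i → escape time 5
(row=1, col=2): c = 0.5467 + 0.6800i → escape time 3
(row=1, col=3): c = 0.9600 + 0.6800i → escape time 2
(row=2, col=0): c = -0.2800 + -0.1400i → escape time 5
(row=2, col=1): c = 0.1333 + -0.1400i → escape time 5
(row=2, col=2): c = 0.5467 + -0.1400i → escape time 4
(row=2, col=3): c = 0.9600 + -0.1400i → escape time 3

Answer: 2222
5532
5543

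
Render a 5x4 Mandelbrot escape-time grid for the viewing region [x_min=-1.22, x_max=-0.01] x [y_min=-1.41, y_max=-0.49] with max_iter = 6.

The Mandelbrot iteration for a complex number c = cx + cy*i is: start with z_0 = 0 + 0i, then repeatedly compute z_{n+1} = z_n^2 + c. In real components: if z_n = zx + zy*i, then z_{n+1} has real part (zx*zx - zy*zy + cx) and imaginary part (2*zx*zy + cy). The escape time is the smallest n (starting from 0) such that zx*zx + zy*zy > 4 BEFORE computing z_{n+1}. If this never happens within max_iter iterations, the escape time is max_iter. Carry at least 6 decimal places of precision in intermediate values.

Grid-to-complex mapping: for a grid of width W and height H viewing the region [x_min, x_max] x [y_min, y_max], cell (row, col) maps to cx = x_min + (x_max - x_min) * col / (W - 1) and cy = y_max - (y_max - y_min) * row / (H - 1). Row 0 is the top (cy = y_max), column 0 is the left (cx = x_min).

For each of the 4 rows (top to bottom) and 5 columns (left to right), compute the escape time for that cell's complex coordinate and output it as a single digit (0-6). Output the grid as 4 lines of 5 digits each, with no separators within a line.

Answer: 55666
34466
33344
22222

Derivation:
(row=0, col=0): c = -1.2200 + -0.4900i → escape time 5
(row=0, col=1): c = -0.9175 + -0.4900i → escape time 5
(row=0, col=2): c = -0.6150 + -0.4900i → escape time 6
(row=0, col=3): c = -0.3125 + -0.4900i → escape time 6
(row=0, col=4): c = -0.0100 + -0.4900i → escape time 6
(row=1, col=0): c = -1.2200 + -0.7967i → escape time 3
(row=1, col=1): c = -0.9175 + -0.7967i → escape time 4
(row=1, col=2): c = -0.6150 + -0.7967i → escape time 4
(row=1, col=3): c = -0.3125 + -0.7967i → escape time 6
(row=1, col=4): c = -0.0100 + -0.7967i → escape time 6
(row=2, col=0): c = -1.2200 + -1.1033i → escape time 3
(row=2, col=1): c = -0.9175 + -1.1033i → escape time 3
(row=2, col=2): c = -0.6150 + -1.1033i → escape time 3
(row=2, col=3): c = -0.3125 + -1.1033i → escape time 4
(row=2, col=4): c = -0.0100 + -1.1033i → escape time 4
(row=3, col=0): c = -1.2200 + -1.4100i → escape time 2
(row=3, col=1): c = -0.9175 + -1.4100i → escape time 2
(row=3, col=2): c = -0.6150 + -1.4100i → escape time 2
(row=3, col=3): c = -0.3125 + -1.4100i → escape time 2
(row=3, col=4): c = -0.0100 + -1.4100i → escape time 2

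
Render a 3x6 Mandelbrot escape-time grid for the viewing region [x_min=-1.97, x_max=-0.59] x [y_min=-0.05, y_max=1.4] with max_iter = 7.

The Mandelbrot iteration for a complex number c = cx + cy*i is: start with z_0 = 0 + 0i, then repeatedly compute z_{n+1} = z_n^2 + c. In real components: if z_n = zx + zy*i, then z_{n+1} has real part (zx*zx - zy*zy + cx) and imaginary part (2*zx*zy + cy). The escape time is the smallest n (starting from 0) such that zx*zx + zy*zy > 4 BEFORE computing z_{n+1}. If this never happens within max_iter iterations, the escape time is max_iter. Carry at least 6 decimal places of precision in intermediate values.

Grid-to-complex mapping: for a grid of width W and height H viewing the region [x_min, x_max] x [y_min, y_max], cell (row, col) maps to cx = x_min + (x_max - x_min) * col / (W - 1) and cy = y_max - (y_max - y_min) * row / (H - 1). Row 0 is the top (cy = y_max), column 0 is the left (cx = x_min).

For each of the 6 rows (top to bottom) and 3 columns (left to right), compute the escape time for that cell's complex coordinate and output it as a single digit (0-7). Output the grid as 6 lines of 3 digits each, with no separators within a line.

Answer: 122
133
134
147
377
577

Derivation:
(row=0, col=0): c = -1.9700 + 1.4000i → escape time 1
(row=0, col=1): c = -1.2800 + 1.4000i → escape time 2
(row=0, col=2): c = -0.5900 + 1.4000i → escape time 2
(row=1, col=0): c = -1.9700 + 1.1100i → escape time 1
(row=1, col=1): c = -1.2800 + 1.1100i → escape time 3
(row=1, col=2): c = -0.5900 + 1.1100i → escape time 3
(row=2, col=0): c = -1.9700 + 0.8200i → escape time 1
(row=2, col=1): c = -1.2800 + 0.8200i → escape time 3
(row=2, col=2): c = -0.5900 + 0.8200i → escape time 4
(row=3, col=0): c = -1.9700 + 0.5300i → escape time 1
(row=3, col=1): c = -1.2800 + 0.5300i → escape time 4
(row=3, col=2): c = -0.5900 + 0.5300i → escape time 7
(row=4, col=0): c = -1.9700 + 0.2400i → escape time 3
(row=4, col=1): c = -1.2800 + 0.2400i → escape time 7
(row=4, col=2): c = -0.5900 + 0.2400i → escape time 7
(row=5, col=0): c = -1.9700 + -0.0500i → escape time 5
(row=5, col=1): c = -1.2800 + -0.0500i → escape time 7
(row=5, col=2): c = -0.5900 + -0.0500i → escape time 7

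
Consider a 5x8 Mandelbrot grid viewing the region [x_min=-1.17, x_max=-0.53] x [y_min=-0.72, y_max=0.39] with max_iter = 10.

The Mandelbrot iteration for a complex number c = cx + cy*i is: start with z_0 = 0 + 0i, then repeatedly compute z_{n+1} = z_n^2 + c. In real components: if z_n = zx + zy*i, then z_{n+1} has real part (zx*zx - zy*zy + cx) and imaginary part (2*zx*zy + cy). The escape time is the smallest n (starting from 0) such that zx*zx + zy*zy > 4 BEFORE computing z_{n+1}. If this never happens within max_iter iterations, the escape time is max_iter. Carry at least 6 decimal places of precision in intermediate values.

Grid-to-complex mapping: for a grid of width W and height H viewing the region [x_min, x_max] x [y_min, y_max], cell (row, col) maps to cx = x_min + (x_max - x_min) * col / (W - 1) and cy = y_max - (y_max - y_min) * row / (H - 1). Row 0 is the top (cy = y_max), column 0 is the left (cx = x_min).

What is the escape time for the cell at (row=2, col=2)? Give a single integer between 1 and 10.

z_0 = 0 + 0i, c = -0.8500 + 0.0729i
Iter 1: z = -0.8500 + 0.0729i, |z|^2 = 0.7278
Iter 2: z = -0.1328 + -0.0510i, |z|^2 = 0.0202
Iter 3: z = -0.8350 + 0.0864i, |z|^2 = 0.7046
Iter 4: z = -0.1603 + -0.0714i, |z|^2 = 0.0308
Iter 5: z = -0.8294 + 0.0958i, |z|^2 = 0.6971
Iter 6: z = -0.1713 + -0.0860i, |z|^2 = 0.0367
Iter 7: z = -0.8281 + 0.1023i, |z|^2 = 0.6962
Iter 8: z = -0.1748 + -0.0966i, |z|^2 = 0.0399
Iter 9: z = -0.8288 + 0.1066i, |z|^2 = 0.6982

Answer: 10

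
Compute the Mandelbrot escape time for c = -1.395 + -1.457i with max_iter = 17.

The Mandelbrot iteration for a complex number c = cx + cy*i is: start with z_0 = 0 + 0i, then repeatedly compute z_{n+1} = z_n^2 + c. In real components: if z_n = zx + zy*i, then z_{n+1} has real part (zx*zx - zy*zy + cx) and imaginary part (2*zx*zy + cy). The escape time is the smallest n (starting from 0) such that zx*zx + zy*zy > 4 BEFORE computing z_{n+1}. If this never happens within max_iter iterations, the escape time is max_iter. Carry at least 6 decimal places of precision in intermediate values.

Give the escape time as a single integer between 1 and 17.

z_0 = 0 + 0i, c = -1.3950 + -1.4570i
Iter 1: z = -1.3950 + -1.4570i, |z|^2 = 4.0689
Escaped at iteration 1

Answer: 1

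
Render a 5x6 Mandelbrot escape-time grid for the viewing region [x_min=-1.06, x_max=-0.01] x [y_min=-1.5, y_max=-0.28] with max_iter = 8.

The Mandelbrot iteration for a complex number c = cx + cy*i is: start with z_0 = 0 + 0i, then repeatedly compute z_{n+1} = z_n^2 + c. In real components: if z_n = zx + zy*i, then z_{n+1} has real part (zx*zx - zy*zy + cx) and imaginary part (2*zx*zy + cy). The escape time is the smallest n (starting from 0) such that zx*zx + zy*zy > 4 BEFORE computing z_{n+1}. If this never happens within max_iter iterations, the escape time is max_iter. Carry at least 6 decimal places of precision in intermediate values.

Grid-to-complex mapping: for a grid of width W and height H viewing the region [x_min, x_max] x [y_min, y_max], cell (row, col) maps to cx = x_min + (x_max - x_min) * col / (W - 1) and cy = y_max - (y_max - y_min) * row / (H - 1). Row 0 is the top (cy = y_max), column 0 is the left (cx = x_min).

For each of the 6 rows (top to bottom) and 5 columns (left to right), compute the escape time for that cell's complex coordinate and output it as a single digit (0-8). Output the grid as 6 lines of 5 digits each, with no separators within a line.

Answer: 88888
56888
34688
33458
23332
22222

Derivation:
(row=0, col=0): c = -1.0600 + -0.2800i → escape time 8
(row=0, col=1): c = -0.7975 + -0.2800i → escape time 8
(row=0, col=2): c = -0.5350 + -0.2800i → escape time 8
(row=0, col=3): c = -0.2725 + -0.2800i → escape time 8
(row=0, col=4): c = -0.0100 + -0.2800i → escape time 8
(row=1, col=0): c = -1.0600 + -0.5240i → escape time 5
(row=1, col=1): c = -0.7975 + -0.5240i → escape time 6
(row=1, col=2): c = -0.5350 + -0.5240i → escape time 8
(row=1, col=3): c = -0.2725 + -0.5240i → escape time 8
(row=1, col=4): c = -0.0100 + -0.5240i → escape time 8
(row=2, col=0): c = -1.0600 + -0.7680i → escape time 3
(row=2, col=1): c = -0.7975 + -0.7680i → escape time 4
(row=2, col=2): c = -0.5350 + -0.7680i → escape time 6
(row=2, col=3): c = -0.2725 + -0.7680i → escape time 8
(row=2, col=4): c = -0.0100 + -0.7680i → escape time 8
(row=3, col=0): c = -1.0600 + -1.0120i → escape time 3
(row=3, col=1): c = -0.7975 + -1.0120i → escape time 3
(row=3, col=2): c = -0.5350 + -1.0120i → escape time 4
(row=3, col=3): c = -0.2725 + -1.0120i → escape time 5
(row=3, col=4): c = -0.0100 + -1.0120i → escape time 8
(row=4, col=0): c = -1.0600 + -1.2560i → escape time 2
(row=4, col=1): c = -0.7975 + -1.2560i → escape time 3
(row=4, col=2): c = -0.5350 + -1.2560i → escape time 3
(row=4, col=3): c = -0.2725 + -1.2560i → escape time 3
(row=4, col=4): c = -0.0100 + -1.2560i → escape time 2
(row=5, col=0): c = -1.0600 + -1.5000i → escape time 2
(row=5, col=1): c = -0.7975 + -1.5000i → escape time 2
(row=5, col=2): c = -0.5350 + -1.5000i → escape time 2
(row=5, col=3): c = -0.2725 + -1.5000i → escape time 2
(row=5, col=4): c = -0.0100 + -1.5000i → escape time 2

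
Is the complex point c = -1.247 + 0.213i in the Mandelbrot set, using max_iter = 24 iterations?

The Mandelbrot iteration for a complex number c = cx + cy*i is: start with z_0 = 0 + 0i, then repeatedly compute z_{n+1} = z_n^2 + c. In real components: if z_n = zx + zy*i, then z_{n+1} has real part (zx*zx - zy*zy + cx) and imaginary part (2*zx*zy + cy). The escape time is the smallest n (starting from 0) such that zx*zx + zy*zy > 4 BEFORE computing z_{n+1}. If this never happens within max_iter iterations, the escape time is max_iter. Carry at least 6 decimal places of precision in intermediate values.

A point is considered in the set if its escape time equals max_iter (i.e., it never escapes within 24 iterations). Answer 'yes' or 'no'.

Answer: no

Derivation:
z_0 = 0 + 0i, c = -1.2470 + 0.2130i
Iter 1: z = -1.2470 + 0.2130i, |z|^2 = 1.6004
Iter 2: z = 0.2626 + -0.3182i, |z|^2 = 0.1702
Iter 3: z = -1.2793 + 0.0458i, |z|^2 = 1.6387
Iter 4: z = 0.3875 + 0.0957i, |z|^2 = 0.1593
Iter 5: z = -1.1060 + 0.2872i, |z|^2 = 1.3058
Iter 6: z = -0.1062 + -0.4222i, |z|^2 = 0.1895
Iter 7: z = -1.4140 + 0.3027i, |z|^2 = 2.0910
Iter 8: z = 0.6608 + -0.6429i, |z|^2 = 0.8500
Iter 9: z = -1.2237 + -0.6367i, |z|^2 = 1.9027
Iter 10: z = -0.1550 + 1.7711i, |z|^2 = 3.1609
Iter 11: z = -4.3599 + -0.3359i, |z|^2 = 19.1217
Escaped at iteration 11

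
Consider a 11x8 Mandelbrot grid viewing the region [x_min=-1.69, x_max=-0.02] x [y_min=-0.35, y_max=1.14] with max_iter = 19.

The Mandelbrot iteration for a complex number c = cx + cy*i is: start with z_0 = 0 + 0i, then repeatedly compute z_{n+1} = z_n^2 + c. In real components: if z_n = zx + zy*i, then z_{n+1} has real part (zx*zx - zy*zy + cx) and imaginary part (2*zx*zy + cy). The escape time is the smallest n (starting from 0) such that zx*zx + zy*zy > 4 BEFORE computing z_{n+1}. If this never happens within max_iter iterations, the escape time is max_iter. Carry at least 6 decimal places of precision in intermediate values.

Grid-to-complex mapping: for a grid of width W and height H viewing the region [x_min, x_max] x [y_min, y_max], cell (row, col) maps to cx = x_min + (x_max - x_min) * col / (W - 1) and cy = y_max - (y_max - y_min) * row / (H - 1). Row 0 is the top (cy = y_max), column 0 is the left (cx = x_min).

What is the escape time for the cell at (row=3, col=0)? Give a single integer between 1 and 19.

Answer: 3

Derivation:
z_0 = 0 + 0i, c = -1.6900 + 0.5014i
Iter 1: z = -1.6900 + 0.5014i, |z|^2 = 3.1075
Iter 2: z = 0.9147 + -1.1934i, |z|^2 = 2.2608
Iter 3: z = -2.2776 + -1.6817i, |z|^2 = 8.0155
Escaped at iteration 3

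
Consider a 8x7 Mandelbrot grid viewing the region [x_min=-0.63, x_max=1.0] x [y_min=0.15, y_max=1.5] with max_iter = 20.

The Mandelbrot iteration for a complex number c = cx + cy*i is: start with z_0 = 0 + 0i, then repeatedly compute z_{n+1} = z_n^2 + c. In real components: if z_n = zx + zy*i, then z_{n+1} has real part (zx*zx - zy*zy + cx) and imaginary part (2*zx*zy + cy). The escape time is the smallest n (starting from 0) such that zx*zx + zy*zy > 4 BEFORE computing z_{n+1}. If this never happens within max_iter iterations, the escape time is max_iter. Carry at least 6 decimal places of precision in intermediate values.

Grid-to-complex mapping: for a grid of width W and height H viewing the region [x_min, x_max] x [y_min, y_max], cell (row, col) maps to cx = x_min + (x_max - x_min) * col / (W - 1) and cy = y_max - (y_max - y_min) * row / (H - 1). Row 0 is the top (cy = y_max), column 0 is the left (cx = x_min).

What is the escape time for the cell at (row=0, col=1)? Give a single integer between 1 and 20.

z_0 = 0 + 0i, c = -0.3971 + 1.5000i
Iter 1: z = -0.3971 + 1.5000i, |z|^2 = 2.4077
Iter 2: z = -2.4894 + 0.3086i, |z|^2 = 6.2924
Escaped at iteration 2

Answer: 2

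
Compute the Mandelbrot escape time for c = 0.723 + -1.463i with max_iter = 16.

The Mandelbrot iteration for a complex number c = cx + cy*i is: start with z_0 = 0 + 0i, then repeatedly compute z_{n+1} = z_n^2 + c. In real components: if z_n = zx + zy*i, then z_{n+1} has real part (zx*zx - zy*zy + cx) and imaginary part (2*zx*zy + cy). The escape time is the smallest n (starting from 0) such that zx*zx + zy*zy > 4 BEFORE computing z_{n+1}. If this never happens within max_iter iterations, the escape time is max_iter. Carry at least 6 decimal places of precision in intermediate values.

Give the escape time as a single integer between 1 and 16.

z_0 = 0 + 0i, c = 0.7230 + -1.4630i
Iter 1: z = 0.7230 + -1.4630i, |z|^2 = 2.6631
Iter 2: z = -0.8946 + -3.5785i, |z|^2 = 13.6060
Escaped at iteration 2

Answer: 2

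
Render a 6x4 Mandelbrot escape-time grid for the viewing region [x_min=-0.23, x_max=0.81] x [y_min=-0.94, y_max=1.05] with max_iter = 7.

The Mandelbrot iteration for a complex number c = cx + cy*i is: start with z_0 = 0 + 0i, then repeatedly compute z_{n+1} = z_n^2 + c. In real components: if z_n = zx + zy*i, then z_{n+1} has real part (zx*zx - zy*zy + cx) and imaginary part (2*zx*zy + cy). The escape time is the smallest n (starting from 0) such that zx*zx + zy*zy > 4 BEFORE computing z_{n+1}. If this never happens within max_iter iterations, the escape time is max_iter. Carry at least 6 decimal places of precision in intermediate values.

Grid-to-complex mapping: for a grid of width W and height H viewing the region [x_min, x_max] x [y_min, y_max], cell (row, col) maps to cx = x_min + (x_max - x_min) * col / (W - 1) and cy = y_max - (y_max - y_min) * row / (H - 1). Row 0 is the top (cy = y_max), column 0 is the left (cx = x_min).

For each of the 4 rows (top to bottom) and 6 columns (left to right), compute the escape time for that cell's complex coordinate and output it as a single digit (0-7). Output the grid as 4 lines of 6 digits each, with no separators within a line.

Answer: 664322
777743
777743
774322

Derivation:
(row=0, col=0): c = -0.2300 + 1.0500i → escape time 6
(row=0, col=1): c = -0.0220 + 1.0500i → escape time 6
(row=0, col=2): c = 0.1860 + 1.0500i → escape time 4
(row=0, col=3): c = 0.3940 + 1.0500i → escape time 3
(row=0, col=4): c = 0.6020 + 1.0500i → escape time 2
(row=0, col=5): c = 0.8100 + 1.0500i → escape time 2
(row=1, col=0): c = -0.2300 + 0.3867i → escape time 7
(row=1, col=1): c = -0.0220 + 0.3867i → escape time 7
(row=1, col=2): c = 0.1860 + 0.3867i → escape time 7
(row=1, col=3): c = 0.3940 + 0.3867i → escape time 7
(row=1, col=4): c = 0.6020 + 0.3867i → escape time 4
(row=1, col=5): c = 0.8100 + 0.3867i → escape time 3
(row=2, col=0): c = -0.2300 + -0.2767i → escape time 7
(row=2, col=1): c = -0.0220 + -0.2767i → escape time 7
(row=2, col=2): c = 0.1860 + -0.2767i → escape time 7
(row=2, col=3): c = 0.3940 + -0.2767i → escape time 7
(row=2, col=4): c = 0.6020 + -0.2767i → escape time 4
(row=2, col=5): c = 0.8100 + -0.2767i → escape time 3
(row=3, col=0): c = -0.2300 + -0.9400i → escape time 7
(row=3, col=1): c = -0.0220 + -0.9400i → escape time 7
(row=3, col=2): c = 0.1860 + -0.9400i → escape time 4
(row=3, col=3): c = 0.3940 + -0.9400i → escape time 3
(row=3, col=4): c = 0.6020 + -0.9400i → escape time 2
(row=3, col=5): c = 0.8100 + -0.9400i → escape time 2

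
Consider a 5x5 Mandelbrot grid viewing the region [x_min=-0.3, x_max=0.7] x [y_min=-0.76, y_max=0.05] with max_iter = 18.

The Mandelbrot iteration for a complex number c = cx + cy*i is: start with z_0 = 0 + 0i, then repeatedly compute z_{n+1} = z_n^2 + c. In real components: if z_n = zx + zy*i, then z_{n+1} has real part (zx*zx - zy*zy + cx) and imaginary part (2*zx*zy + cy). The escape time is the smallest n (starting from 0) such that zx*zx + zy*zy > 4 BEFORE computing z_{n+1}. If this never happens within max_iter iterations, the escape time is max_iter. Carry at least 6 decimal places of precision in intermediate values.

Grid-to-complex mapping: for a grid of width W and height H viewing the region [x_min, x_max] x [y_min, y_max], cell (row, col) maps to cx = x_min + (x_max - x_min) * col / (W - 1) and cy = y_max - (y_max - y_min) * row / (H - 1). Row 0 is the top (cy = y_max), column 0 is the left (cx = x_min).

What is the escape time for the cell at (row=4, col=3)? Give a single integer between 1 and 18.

z_0 = 0 + 0i, c = 0.4500 + -0.7600i
Iter 1: z = 0.4500 + -0.7600i, |z|^2 = 0.7801
Iter 2: z = 0.0749 + -1.4440i, |z|^2 = 2.0907
Iter 3: z = -1.6295 + -0.9763i, |z|^2 = 3.6085
Iter 4: z = 2.1522 + 2.4218i, |z|^2 = 10.4972
Escaped at iteration 4

Answer: 4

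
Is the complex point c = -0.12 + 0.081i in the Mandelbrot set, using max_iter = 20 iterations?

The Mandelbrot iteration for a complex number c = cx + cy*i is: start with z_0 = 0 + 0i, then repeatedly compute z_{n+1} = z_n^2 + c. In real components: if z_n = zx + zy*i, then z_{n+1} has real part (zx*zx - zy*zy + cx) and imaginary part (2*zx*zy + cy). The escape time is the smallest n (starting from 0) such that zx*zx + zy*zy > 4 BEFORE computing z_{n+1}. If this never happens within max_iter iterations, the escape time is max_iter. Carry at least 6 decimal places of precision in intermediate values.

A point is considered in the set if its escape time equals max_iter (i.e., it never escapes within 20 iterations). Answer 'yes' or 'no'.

Answer: yes

Derivation:
z_0 = 0 + 0i, c = -0.1200 + 0.0810i
Iter 1: z = -0.1200 + 0.0810i, |z|^2 = 0.0210
Iter 2: z = -0.1122 + 0.0616i, |z|^2 = 0.0164
Iter 3: z = -0.1112 + 0.0672i, |z|^2 = 0.0169
Iter 4: z = -0.1121 + 0.0661i, |z|^2 = 0.0169
Iter 5: z = -0.1118 + 0.0662i, |z|^2 = 0.0169
Iter 6: z = -0.1119 + 0.0662i, |z|^2 = 0.0169
Iter 7: z = -0.1119 + 0.0662i, |z|^2 = 0.0169
Iter 8: z = -0.1119 + 0.0662i, |z|^2 = 0.0169
Iter 9: z = -0.1119 + 0.0662i, |z|^2 = 0.0169
Iter 10: z = -0.1119 + 0.0662i, |z|^2 = 0.0169
Iter 11: z = -0.1119 + 0.0662i, |z|^2 = 0.0169
Iter 12: z = -0.1119 + 0.0662i, |z|^2 = 0.0169
Iter 13: z = -0.1119 + 0.0662i, |z|^2 = 0.0169
Iter 14: z = -0.1119 + 0.0662i, |z|^2 = 0.0169
Iter 15: z = -0.1119 + 0.0662i, |z|^2 = 0.0169
Iter 16: z = -0.1119 + 0.0662i, |z|^2 = 0.0169
Iter 17: z = -0.1119 + 0.0662i, |z|^2 = 0.0169
Iter 18: z = -0.1119 + 0.0662i, |z|^2 = 0.0169
Iter 19: z = -0.1119 + 0.0662i, |z|^2 = 0.0169
Did not escape in 20 iterations → in set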